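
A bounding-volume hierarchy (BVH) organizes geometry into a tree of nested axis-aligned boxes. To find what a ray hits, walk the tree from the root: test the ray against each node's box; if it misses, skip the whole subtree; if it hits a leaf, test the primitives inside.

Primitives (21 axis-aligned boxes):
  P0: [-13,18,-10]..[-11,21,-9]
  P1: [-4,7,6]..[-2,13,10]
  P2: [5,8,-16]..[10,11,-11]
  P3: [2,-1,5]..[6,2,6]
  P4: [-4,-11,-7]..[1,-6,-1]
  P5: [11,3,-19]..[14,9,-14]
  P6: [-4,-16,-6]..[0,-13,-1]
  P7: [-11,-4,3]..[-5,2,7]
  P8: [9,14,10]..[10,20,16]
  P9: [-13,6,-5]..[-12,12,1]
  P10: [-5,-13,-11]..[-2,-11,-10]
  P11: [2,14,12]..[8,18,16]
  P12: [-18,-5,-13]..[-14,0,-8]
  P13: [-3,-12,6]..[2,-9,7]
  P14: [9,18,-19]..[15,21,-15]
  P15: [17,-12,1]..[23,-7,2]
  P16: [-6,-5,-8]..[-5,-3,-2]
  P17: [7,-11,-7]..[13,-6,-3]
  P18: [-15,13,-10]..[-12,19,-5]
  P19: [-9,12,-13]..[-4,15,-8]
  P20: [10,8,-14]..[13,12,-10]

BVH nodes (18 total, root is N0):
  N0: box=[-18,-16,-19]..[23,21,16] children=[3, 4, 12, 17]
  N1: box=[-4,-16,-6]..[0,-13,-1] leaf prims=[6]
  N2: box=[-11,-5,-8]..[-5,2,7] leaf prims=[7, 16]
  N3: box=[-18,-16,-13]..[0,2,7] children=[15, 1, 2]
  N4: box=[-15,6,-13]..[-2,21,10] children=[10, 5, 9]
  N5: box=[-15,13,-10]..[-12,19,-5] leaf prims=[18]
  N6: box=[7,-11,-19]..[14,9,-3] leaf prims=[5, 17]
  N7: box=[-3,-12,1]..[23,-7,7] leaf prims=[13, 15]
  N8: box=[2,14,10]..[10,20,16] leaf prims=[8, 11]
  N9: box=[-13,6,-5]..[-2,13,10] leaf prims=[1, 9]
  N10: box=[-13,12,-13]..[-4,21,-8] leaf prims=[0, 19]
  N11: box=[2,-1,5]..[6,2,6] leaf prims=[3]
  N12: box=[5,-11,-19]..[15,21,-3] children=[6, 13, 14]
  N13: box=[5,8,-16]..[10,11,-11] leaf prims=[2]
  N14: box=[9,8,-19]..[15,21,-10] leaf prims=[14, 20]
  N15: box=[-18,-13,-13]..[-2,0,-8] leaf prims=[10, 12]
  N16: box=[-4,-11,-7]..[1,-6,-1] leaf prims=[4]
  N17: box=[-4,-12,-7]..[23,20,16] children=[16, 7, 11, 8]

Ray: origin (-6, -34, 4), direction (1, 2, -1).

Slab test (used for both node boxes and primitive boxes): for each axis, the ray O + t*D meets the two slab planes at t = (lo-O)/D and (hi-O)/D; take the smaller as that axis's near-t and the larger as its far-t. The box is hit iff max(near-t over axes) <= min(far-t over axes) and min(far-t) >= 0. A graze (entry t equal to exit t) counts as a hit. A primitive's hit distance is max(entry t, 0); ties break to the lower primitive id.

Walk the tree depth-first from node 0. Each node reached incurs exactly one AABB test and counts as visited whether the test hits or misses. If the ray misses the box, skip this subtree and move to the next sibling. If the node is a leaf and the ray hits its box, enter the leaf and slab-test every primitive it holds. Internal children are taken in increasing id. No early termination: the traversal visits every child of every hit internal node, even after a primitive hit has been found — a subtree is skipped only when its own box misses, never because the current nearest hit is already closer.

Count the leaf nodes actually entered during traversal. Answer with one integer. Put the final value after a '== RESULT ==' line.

Walk:
N0 x:[-12,29] y:[9,55/2] z:[-12,23] -> hit [9,23], descend [3, 4, 12, 17]
  N3 x:[-12,6] y:[9,18] z:[-3,17] -> miss, prune
  N4 x:[-9,4] y:[20,55/2] z:[-6,17] -> miss, prune
  N12 x:[11,21] y:[23/2,55/2] z:[7,23] -> hit [23/2,21], descend [6, 13, 14]
    N6 x:[13,20] y:[23/2,43/2] z:[7,23] -> hit [13,20] leaf, test {P5@t=37/2, P17(miss)}
    N13 x:[11,16] y:[21,45/2] z:[15,20] -> miss, prune
    N14 x:[15,21] y:[21,55/2] z:[14,23] -> hit [21,21] leaf, test {P14(miss), P20(miss)}
  N17 x:[2,29] y:[11,27] z:[-12,11] -> hit [11,11], descend [7, 8, 11, 16]
    N7 x:[3,29] y:[11,27/2] z:[-3,3] -> miss, prune
    N8 x:[8,16] y:[24,27] z:[-12,-6] -> miss, prune
    N11 x:[8,12] y:[33/2,18] z:[-2,-1] -> miss, prune
    N16 x:[2,7] y:[23/2,14] z:[5,11] -> miss, prune

Summary -> nodes [0, 3, 4, 12, 6, 13, 14, 17, 7, 8, 11, 16]; box-tests=12; leaf-entries=2; first=P5

== RESULT ==
2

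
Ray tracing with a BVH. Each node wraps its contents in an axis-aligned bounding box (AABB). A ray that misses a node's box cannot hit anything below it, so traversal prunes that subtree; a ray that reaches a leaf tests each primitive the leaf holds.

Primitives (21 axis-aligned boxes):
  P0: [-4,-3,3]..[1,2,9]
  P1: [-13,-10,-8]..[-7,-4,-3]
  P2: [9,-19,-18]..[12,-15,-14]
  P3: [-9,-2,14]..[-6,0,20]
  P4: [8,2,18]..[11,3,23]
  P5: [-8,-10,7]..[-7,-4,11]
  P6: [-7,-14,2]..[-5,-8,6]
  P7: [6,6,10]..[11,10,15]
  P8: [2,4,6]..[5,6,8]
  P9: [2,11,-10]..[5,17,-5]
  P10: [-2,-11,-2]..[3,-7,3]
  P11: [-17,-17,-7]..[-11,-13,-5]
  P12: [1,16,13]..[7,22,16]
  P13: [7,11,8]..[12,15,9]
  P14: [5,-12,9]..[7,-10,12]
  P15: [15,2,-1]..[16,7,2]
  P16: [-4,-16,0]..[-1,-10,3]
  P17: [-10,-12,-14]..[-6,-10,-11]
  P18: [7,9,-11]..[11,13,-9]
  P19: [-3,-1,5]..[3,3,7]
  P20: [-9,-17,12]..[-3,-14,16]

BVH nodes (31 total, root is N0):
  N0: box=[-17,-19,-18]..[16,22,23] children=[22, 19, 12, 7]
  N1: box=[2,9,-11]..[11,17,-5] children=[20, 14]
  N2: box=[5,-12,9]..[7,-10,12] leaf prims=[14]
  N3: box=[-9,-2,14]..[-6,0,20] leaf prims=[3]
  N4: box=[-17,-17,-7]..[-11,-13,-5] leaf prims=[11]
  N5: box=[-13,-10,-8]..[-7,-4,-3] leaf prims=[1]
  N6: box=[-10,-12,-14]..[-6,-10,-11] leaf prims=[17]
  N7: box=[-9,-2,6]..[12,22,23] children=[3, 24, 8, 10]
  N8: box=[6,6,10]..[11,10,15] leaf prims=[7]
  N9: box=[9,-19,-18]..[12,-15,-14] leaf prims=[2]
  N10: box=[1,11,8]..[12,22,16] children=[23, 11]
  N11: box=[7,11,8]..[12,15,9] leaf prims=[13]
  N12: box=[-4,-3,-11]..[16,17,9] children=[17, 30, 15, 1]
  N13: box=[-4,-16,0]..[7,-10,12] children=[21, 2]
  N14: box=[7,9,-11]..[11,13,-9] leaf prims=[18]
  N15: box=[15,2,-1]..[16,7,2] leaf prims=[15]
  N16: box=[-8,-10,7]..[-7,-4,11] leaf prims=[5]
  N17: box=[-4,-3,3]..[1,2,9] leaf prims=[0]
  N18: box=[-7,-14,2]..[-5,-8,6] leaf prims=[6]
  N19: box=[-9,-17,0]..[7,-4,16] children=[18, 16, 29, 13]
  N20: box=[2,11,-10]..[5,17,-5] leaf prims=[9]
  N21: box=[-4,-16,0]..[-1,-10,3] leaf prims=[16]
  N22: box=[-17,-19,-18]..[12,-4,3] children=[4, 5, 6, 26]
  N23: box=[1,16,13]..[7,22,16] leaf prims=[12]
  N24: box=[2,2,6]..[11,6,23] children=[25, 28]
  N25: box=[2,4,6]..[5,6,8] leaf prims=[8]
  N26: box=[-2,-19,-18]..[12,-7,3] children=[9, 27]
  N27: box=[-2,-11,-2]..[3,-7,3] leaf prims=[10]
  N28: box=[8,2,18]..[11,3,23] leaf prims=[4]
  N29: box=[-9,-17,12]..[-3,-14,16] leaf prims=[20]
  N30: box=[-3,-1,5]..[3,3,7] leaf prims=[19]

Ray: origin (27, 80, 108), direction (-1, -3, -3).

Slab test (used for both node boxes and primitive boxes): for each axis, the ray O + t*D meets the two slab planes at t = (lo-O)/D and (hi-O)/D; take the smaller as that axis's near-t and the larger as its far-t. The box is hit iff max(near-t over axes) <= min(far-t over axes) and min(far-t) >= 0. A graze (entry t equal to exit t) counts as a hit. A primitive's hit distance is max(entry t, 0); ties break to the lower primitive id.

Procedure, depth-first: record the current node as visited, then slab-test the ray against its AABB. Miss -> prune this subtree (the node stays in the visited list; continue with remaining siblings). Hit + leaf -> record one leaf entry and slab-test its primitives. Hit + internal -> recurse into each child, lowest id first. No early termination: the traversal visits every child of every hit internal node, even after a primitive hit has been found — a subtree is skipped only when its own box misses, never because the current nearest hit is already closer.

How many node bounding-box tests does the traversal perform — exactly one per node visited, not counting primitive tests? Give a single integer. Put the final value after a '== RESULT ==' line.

Trace the traversal:
N0 x:[11,44] y:[58/3,33] z:[85/3,42] -> hit [85/3,33], descend [7, 12, 19, 22]
  N7 x:[15,36] y:[58/3,82/3] z:[85/3,34] -> miss, prune
  N12 x:[11,31] y:[21,83/3] z:[33,119/3] -> miss, prune
  N19 x:[20,36] y:[28,97/3] z:[92/3,36] -> hit [92/3,97/3], descend [13, 16, 18, 29]
    N13 x:[20,31] y:[30,32] z:[32,36] -> miss, prune
    N16 x:[34,35] y:[28,30] z:[97/3,101/3] -> miss, prune
    N18 x:[32,34] y:[88/3,94/3] z:[34,106/3] -> miss, prune
    N29 x:[30,36] y:[94/3,97/3] z:[92/3,32] -> hit [94/3,32] leaf, test {P20@t=94/3}
  N22 x:[15,44] y:[28,33] z:[35,42] -> miss, prune

9 AABB tests over nodes [0, 7, 12, 19, 13, 16, 18, 29, 22]; 1 leaf entered; closest P20.

== RESULT ==
9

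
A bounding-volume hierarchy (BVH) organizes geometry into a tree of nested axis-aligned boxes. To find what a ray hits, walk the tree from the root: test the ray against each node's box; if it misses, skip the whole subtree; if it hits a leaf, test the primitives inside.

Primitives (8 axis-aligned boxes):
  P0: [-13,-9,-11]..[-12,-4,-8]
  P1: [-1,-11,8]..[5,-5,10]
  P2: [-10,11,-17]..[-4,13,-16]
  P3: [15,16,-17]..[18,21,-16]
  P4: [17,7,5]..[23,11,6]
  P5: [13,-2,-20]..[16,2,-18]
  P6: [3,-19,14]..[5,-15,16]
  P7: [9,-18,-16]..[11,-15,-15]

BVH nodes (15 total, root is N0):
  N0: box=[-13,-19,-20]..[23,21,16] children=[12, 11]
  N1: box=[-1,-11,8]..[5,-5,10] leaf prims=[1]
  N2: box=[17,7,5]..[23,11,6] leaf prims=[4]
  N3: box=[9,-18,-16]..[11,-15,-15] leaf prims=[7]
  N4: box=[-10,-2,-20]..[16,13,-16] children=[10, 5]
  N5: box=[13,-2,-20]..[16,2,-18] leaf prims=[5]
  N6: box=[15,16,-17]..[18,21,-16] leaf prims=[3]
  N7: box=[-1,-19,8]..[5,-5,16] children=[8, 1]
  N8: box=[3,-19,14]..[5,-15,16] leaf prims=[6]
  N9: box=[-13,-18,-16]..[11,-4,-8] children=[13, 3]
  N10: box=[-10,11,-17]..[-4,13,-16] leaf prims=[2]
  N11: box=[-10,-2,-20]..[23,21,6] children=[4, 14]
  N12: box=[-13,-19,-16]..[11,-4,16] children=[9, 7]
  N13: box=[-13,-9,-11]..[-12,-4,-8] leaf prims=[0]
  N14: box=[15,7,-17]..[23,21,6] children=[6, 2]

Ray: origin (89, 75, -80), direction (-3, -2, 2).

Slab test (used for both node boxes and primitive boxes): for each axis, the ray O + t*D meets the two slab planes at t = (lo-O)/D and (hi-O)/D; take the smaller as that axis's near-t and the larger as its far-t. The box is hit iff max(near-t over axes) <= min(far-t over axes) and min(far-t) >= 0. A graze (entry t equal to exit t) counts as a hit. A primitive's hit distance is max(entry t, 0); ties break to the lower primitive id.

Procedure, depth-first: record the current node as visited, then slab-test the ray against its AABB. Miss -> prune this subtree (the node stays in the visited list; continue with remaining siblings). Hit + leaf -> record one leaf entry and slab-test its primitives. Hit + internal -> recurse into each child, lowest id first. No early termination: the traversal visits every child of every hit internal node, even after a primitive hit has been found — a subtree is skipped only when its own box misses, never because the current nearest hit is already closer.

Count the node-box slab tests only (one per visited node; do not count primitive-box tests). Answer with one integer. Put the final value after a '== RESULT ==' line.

Traverse from the root:
N0 x:[22,34] y:[27,47] z:[30,48] -> hit [30,34], descend [11, 12]
  N11 x:[22,33] y:[27,77/2] z:[30,43] -> hit [30,33], descend [4, 14]
    N4 x:[73/3,33] y:[31,77/2] z:[30,32] -> hit [31,32], descend [5, 10]
      N5 x:[73/3,76/3] y:[73/2,77/2] z:[30,31] -> miss, prune
      N10 x:[31,33] y:[31,32] z:[63/2,32] -> hit [63/2,32] leaf, test {P2@t=63/2}
    N14 x:[22,74/3] y:[27,34] z:[63/2,43] -> miss, prune
  N12 x:[26,34] y:[79/2,47] z:[32,48] -> miss, prune

Summary -> nodes [0, 11, 4, 5, 10, 14, 12]; box-tests=7; leaf-entries=1; first=P2

== RESULT ==
7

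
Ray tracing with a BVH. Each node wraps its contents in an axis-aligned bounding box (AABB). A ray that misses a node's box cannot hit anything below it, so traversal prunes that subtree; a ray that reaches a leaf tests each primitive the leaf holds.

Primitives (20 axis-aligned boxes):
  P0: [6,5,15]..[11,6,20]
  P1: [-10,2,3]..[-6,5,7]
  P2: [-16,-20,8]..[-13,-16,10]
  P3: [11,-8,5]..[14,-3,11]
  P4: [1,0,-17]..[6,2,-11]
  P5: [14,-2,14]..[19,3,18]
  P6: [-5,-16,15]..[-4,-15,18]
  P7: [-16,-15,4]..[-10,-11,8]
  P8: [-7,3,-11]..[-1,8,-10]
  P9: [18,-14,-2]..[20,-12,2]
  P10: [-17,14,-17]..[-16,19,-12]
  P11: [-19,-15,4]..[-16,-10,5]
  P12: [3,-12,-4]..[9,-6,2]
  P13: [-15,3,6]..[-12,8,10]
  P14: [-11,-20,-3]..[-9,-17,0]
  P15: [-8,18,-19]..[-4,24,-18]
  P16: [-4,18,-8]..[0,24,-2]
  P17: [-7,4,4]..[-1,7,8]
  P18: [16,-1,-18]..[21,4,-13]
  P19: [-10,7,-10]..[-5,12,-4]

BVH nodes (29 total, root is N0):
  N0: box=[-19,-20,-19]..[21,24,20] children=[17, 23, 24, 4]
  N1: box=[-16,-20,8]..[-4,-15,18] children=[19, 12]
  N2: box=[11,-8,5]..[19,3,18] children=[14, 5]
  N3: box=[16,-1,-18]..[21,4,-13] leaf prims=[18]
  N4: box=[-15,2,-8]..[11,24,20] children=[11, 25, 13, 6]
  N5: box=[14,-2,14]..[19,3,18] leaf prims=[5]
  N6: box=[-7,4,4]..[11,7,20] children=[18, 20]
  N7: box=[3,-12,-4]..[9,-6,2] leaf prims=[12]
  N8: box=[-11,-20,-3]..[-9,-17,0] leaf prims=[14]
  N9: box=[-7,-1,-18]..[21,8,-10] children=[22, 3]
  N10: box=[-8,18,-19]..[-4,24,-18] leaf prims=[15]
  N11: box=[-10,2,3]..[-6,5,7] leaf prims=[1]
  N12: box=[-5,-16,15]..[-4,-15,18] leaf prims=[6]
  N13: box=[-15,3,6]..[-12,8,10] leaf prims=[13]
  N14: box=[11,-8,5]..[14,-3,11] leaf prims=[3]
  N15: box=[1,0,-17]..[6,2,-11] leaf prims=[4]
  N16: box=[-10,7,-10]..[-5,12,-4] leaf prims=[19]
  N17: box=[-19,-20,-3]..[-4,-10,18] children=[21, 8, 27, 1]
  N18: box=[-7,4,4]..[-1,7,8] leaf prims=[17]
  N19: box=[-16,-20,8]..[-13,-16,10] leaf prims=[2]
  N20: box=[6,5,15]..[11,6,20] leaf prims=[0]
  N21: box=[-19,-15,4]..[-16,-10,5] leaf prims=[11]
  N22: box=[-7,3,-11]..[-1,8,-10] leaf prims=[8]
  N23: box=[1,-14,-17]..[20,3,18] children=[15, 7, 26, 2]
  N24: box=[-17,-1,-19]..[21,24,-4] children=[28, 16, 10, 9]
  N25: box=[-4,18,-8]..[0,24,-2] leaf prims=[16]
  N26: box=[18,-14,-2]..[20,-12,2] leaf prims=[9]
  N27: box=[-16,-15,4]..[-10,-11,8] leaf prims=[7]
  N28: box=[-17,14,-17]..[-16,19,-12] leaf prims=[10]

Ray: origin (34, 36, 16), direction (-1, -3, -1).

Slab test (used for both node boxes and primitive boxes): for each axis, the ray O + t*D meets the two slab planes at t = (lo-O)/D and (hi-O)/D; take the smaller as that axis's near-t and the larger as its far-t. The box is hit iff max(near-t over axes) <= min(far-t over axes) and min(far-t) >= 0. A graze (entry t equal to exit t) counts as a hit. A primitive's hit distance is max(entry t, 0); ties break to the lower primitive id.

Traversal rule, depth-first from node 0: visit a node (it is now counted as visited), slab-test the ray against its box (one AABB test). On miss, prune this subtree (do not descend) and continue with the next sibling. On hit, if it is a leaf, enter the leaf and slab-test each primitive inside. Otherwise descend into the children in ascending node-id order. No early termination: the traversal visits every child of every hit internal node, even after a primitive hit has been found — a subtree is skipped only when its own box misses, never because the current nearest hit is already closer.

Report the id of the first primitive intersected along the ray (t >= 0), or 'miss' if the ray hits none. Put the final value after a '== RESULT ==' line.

Traverse from the root:
N0 x:[13,53] y:[4,56/3] z:[-4,35] -> hit [13,56/3], descend [4, 17, 23, 24]
  N4 x:[23,49] y:[4,34/3] z:[-4,24] -> miss, prune
  N17 x:[38,53] y:[46/3,56/3] z:[-2,19] -> miss, prune
  N23 x:[14,33] y:[11,50/3] z:[-2,33] -> hit [14,50/3], descend [2, 7, 15, 26]
    N2 x:[15,23] y:[11,44/3] z:[-2,11] -> miss, prune
    N7 x:[25,31] y:[14,16] z:[14,20] -> miss, prune
    N15 x:[28,33] y:[34/3,12] z:[27,33] -> miss, prune
    N26 x:[14,16] y:[16,50/3] z:[14,18] -> hit [16,16] leaf, test {P9@t=16}
  N24 x:[13,51] y:[4,37/3] z:[20,35] -> miss, prune

9 AABB tests over nodes [0, 4, 17, 23, 2, 7, 15, 26, 24]; 1 leaf entered; closest P9.

== RESULT ==
9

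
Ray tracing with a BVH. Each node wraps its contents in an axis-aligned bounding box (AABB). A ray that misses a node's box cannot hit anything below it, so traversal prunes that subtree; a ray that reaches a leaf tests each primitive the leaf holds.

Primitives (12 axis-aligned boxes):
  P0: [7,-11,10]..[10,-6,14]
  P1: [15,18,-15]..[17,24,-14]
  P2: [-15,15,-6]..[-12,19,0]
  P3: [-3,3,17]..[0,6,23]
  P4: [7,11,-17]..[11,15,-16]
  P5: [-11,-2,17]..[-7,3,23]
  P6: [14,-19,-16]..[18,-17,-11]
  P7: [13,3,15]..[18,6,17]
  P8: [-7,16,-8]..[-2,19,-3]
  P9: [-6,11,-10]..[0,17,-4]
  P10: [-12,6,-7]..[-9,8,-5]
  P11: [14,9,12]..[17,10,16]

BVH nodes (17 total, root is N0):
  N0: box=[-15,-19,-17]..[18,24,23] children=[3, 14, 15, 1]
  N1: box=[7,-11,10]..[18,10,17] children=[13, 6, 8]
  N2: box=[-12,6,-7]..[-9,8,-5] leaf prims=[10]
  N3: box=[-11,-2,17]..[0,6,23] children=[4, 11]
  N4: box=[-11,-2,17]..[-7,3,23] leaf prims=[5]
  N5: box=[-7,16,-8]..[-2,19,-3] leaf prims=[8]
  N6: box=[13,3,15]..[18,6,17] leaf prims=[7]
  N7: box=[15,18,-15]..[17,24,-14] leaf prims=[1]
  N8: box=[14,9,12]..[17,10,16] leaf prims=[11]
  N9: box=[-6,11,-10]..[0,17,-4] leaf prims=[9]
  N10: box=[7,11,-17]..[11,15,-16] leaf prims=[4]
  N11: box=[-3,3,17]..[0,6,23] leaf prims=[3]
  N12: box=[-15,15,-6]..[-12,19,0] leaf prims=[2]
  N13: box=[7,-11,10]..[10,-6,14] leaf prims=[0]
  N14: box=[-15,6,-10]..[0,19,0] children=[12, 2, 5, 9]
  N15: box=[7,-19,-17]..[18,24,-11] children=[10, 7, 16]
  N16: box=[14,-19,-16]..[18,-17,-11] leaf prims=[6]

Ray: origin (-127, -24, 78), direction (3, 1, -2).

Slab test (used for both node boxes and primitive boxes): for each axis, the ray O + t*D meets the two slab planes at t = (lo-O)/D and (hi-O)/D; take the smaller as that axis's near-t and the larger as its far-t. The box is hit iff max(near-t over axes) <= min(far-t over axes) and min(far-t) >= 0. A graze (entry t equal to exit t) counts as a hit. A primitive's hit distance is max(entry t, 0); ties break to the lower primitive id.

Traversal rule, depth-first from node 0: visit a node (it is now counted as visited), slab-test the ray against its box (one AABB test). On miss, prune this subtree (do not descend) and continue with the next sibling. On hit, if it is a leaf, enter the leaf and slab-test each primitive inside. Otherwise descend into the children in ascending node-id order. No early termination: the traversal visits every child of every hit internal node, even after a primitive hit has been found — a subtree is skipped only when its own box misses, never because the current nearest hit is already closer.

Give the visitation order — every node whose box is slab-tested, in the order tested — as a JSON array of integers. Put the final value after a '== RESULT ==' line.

Traverse from the root:
N0 x:[112/3,145/3] y:[5,48] z:[55/2,95/2] -> hit [112/3,95/2], descend [1, 3, 14, 15]
  N1 x:[134/3,145/3] y:[13,34] z:[61/2,34] -> miss, prune
  N3 x:[116/3,127/3] y:[22,30] z:[55/2,61/2] -> miss, prune
  N14 x:[112/3,127/3] y:[30,43] z:[39,44] -> hit [39,127/3], descend [2, 5, 9, 12]
    N2 x:[115/3,118/3] y:[30,32] z:[83/2,85/2] -> miss, prune
    N5 x:[40,125/3] y:[40,43] z:[81/2,43] -> hit [81/2,125/3] leaf, test {P8@t=81/2}
    N9 x:[121/3,127/3] y:[35,41] z:[41,44] -> hit [41,41] leaf, test {P9@t=41}
    N12 x:[112/3,115/3] y:[39,43] z:[39,42] -> miss, prune
  N15 x:[134/3,145/3] y:[5,48] z:[89/2,95/2] -> hit [134/3,95/2], descend [7, 10, 16]
    N7 x:[142/3,48] y:[42,48] z:[46,93/2] -> miss, prune
    N10 x:[134/3,46] y:[35,39] z:[47,95/2] -> miss, prune
    N16 x:[47,145/3] y:[5,7] z:[89/2,47] -> miss, prune

Summary -> nodes [0, 1, 3, 14, 2, 5, 9, 12, 15, 7, 10, 16]; box-tests=12; leaf-entries=2; first=P8

== RESULT ==
[0, 1, 3, 14, 2, 5, 9, 12, 15, 7, 10, 16]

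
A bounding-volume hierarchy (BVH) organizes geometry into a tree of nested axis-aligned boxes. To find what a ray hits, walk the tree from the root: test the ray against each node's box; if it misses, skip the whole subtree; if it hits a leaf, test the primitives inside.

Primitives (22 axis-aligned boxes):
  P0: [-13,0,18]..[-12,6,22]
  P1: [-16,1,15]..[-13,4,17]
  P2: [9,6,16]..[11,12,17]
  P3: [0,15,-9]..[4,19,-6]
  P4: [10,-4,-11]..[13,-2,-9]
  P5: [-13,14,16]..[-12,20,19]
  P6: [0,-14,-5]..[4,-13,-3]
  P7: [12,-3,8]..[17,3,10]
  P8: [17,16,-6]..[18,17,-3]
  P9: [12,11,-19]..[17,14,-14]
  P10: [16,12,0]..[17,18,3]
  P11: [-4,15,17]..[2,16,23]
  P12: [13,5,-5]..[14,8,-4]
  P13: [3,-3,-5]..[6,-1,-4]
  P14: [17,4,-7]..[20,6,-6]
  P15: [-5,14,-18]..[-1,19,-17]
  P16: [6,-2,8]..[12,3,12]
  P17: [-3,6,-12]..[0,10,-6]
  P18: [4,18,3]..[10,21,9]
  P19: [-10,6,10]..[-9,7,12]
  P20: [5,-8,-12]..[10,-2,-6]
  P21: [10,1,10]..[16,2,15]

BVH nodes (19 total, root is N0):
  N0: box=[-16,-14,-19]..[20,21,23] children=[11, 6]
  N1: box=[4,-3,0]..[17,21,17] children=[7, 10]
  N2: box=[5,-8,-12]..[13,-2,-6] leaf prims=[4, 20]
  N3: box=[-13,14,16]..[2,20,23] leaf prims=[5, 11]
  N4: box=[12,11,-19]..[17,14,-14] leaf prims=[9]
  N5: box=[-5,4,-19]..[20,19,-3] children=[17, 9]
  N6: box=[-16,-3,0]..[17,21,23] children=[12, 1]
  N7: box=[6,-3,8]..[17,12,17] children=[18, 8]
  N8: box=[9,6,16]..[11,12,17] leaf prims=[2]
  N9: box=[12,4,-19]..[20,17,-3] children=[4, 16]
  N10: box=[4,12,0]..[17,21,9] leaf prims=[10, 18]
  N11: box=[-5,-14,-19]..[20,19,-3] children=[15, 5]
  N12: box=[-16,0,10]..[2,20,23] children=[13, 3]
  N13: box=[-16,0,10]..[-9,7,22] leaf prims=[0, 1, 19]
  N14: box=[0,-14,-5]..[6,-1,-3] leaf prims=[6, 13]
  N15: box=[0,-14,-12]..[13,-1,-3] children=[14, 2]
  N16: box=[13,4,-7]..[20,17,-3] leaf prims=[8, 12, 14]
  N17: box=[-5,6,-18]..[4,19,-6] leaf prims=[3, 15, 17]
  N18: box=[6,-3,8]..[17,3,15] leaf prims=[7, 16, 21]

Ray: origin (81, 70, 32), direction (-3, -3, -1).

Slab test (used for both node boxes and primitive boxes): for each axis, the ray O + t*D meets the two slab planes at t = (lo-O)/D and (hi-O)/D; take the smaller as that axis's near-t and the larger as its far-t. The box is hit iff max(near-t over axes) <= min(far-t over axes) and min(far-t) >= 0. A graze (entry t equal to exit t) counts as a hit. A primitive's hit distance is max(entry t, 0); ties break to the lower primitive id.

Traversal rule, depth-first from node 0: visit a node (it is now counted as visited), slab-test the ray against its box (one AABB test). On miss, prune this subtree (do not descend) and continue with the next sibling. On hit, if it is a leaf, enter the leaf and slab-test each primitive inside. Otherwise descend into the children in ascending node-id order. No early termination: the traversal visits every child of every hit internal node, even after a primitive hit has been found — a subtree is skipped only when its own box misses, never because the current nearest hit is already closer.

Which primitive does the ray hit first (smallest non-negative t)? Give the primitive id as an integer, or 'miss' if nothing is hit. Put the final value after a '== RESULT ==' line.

Trace the traversal:
N0 x:[61/3,97/3] y:[49/3,28] z:[9,51] -> hit [61/3,28], descend [6, 11]
  N6 x:[64/3,97/3] y:[49/3,73/3] z:[9,32] -> hit [64/3,73/3], descend [1, 12]
    N1 x:[64/3,77/3] y:[49/3,73/3] z:[15,32] -> hit [64/3,73/3], descend [7, 10]
      N7 x:[64/3,25] y:[58/3,73/3] z:[15,24] -> hit [64/3,24], descend [8, 18]
        N8 x:[70/3,24] y:[58/3,64/3] z:[15,16] -> miss, prune
        N18 x:[64/3,25] y:[67/3,73/3] z:[17,24] -> hit [67/3,24] leaf, test {P7@t=67/3, P16@t=23, P21(miss)}
      N10 x:[64/3,77/3] y:[49/3,58/3] z:[23,32] -> miss, prune
    N12 x:[79/3,97/3] y:[50/3,70/3] z:[9,22] -> miss, prune
  N11 x:[61/3,86/3] y:[17,28] z:[35,51] -> miss, prune

Summary -> nodes [0, 6, 1, 7, 8, 18, 10, 12, 11]; box-tests=9; leaf-entries=1; first=P7

== RESULT ==
7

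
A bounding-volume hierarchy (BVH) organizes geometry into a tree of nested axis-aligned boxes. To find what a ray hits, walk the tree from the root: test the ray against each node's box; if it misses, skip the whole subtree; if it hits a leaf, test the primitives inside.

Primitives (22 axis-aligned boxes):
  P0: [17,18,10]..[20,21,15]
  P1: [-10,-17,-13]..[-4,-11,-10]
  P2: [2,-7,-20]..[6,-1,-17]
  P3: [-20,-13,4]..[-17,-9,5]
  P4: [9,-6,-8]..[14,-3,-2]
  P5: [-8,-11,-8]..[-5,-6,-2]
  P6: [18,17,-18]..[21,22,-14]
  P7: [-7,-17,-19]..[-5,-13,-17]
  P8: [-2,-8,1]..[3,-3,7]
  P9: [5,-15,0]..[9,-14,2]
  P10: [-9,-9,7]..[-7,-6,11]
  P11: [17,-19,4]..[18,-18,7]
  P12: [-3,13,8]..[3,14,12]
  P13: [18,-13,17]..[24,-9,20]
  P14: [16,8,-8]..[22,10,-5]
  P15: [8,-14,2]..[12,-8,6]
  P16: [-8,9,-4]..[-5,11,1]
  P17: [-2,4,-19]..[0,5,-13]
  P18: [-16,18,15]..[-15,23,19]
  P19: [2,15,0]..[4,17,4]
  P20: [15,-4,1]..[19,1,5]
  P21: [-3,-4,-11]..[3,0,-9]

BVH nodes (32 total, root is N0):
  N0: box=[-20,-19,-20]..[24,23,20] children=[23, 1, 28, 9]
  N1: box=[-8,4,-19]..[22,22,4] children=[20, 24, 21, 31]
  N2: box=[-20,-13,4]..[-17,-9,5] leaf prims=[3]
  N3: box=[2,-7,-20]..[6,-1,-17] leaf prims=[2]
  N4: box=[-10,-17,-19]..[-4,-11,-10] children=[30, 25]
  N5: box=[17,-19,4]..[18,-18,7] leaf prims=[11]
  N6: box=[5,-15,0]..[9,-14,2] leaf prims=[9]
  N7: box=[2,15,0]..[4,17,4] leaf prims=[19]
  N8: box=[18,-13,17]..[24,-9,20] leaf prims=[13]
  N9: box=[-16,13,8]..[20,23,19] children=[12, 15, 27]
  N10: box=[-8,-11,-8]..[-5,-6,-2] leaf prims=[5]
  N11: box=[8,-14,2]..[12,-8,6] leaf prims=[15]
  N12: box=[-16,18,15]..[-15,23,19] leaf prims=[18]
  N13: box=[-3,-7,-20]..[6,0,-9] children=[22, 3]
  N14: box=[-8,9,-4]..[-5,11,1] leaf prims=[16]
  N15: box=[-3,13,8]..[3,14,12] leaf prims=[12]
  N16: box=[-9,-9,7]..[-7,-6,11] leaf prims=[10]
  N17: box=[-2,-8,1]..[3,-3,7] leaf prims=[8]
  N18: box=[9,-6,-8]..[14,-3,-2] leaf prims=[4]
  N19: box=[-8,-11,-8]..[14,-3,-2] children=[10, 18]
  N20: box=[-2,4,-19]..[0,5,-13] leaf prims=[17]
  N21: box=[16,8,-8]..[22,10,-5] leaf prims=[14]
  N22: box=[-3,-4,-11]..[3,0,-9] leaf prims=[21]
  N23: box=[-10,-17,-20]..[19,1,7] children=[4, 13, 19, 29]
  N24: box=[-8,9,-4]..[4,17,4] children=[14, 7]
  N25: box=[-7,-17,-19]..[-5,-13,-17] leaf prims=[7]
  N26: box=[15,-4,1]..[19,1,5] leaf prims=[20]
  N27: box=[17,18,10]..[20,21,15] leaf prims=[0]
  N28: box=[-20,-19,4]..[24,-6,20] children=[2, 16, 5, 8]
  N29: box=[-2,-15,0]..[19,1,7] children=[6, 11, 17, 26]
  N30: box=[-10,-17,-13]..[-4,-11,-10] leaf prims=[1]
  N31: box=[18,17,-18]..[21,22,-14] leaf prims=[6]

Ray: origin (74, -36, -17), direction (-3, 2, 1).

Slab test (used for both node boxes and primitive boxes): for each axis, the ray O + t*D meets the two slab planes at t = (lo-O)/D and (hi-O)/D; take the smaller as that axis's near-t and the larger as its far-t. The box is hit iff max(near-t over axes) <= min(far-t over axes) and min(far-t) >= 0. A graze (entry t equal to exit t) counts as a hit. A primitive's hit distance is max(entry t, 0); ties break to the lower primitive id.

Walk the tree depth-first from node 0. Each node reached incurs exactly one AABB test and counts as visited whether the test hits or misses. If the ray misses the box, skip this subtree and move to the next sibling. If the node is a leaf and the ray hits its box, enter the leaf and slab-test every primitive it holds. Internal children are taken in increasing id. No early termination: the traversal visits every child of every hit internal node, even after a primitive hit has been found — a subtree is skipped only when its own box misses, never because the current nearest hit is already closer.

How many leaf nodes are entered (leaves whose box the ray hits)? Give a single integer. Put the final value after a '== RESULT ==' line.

Traverse from the root:
N0 x:[50/3,94/3] y:[17/2,59/2] z:[-3,37] -> hit [50/3,59/2], descend [1, 9, 23, 28]
  N1 x:[52/3,82/3] y:[20,29] z:[-2,21] -> hit [20,21], descend [20, 21, 24, 31]
    N20 x:[74/3,76/3] y:[20,41/2] z:[-2,4] -> miss, prune
    N21 x:[52/3,58/3] y:[22,23] z:[9,12] -> miss, prune
    N24 x:[70/3,82/3] y:[45/2,53/2] z:[13,21] -> miss, prune
    N31 x:[53/3,56/3] y:[53/2,29] z:[-1,3] -> miss, prune
  N9 x:[18,30] y:[49/2,59/2] z:[25,36] -> hit [25,59/2], descend [12, 15, 27]
    N12 x:[89/3,30] y:[27,59/2] z:[32,36] -> miss, prune
    N15 x:[71/3,77/3] y:[49/2,25] z:[25,29] -> hit [25,25] leaf, test {P12@t=25}
    N27 x:[18,19] y:[27,57/2] z:[27,32] -> miss, prune
  N23 x:[55/3,28] y:[19/2,37/2] z:[-3,24] -> hit [55/3,37/2], descend [4, 13, 19, 29]
    N4 x:[26,28] y:[19/2,25/2] z:[-2,7] -> miss, prune
    N13 x:[68/3,77/3] y:[29/2,18] z:[-3,8] -> miss, prune
    N19 x:[20,82/3] y:[25/2,33/2] z:[9,15] -> miss, prune
    N29 x:[55/3,76/3] y:[21/2,37/2] z:[17,24] -> hit [55/3,37/2], descend [6, 11, 17, 26]
      N6 x:[65/3,23] y:[21/2,11] z:[17,19] -> miss, prune
      N11 x:[62/3,22] y:[11,14] z:[19,23] -> miss, prune
      N17 x:[71/3,76/3] y:[14,33/2] z:[18,24] -> miss, prune
      N26 x:[55/3,59/3] y:[16,37/2] z:[18,22] -> hit [55/3,37/2] leaf, test {P20@t=55/3}
  N28 x:[50/3,94/3] y:[17/2,15] z:[21,37] -> miss, prune

Summary -> nodes [0, 1, 20, 21, 24, 31, 9, 12, 15, 27, 23, 4, 13, 19, 29, 6, 11, 17, 26, 28]; box-tests=20; leaf-entries=2; first=P20

== RESULT ==
2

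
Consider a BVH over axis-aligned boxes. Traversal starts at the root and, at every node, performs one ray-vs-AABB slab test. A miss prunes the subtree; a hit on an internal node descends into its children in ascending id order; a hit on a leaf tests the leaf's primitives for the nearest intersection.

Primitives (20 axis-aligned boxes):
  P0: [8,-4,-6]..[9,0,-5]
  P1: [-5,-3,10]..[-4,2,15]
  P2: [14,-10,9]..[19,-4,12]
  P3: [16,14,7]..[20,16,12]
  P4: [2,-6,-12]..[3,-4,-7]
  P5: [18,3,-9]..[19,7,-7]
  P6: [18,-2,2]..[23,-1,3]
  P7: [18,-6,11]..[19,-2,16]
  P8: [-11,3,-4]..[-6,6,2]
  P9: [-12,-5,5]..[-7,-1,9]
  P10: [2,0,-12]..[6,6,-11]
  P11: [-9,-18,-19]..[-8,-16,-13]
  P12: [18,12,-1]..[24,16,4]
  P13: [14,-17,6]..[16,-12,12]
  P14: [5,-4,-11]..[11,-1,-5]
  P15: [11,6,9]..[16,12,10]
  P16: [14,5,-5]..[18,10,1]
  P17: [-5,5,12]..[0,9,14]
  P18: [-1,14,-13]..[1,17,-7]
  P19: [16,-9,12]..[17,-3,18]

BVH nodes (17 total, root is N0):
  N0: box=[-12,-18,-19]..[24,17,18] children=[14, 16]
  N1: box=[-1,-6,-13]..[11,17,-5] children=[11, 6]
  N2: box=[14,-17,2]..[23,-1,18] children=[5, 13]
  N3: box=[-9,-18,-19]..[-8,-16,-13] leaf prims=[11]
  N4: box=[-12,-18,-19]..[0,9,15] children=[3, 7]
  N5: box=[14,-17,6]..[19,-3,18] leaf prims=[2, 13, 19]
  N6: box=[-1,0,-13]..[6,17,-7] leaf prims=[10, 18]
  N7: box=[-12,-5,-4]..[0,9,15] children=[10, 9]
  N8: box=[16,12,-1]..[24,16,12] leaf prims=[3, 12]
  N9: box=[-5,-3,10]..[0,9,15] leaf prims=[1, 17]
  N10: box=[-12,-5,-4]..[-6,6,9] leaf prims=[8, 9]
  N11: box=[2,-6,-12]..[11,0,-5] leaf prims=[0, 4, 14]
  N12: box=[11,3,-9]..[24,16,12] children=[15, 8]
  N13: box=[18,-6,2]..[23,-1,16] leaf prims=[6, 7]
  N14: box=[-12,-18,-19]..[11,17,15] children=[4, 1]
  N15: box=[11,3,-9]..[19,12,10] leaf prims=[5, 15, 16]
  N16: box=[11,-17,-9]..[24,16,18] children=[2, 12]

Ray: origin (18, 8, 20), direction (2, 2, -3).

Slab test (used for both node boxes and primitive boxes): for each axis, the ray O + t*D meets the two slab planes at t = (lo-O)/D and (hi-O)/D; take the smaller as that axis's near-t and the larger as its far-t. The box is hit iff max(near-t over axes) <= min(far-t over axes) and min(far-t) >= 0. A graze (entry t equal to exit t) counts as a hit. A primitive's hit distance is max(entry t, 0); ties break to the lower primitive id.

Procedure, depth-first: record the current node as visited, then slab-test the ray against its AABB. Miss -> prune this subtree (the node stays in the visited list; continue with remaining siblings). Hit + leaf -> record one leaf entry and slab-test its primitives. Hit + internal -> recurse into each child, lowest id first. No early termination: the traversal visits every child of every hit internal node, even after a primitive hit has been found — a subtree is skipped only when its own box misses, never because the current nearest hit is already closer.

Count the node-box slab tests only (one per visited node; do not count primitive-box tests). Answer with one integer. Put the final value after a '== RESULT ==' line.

Walk:
N0 x:[-15,3] y:[-13,9/2] z:[2/3,13] -> hit [2/3,3], descend [14, 16]
  N14 x:[-15,-7/2] y:[-13,9/2] z:[5/3,13] -> miss, prune
  N16 x:[-7/2,3] y:[-25/2,4] z:[2/3,29/3] -> hit [2/3,3], descend [2, 12]
    N2 x:[-2,5/2] y:[-25/2,-9/2] z:[2/3,6] -> miss, prune
    N12 x:[-7/2,3] y:[-5/2,4] z:[8/3,29/3] -> hit [8/3,3], descend [8, 15]
      N8 x:[-1,3] y:[2,4] z:[8/3,7] -> hit [8/3,3] leaf, test {P3(miss), P12(miss)}
      N15 x:[-7/2,1/2] y:[-5/2,2] z:[10/3,29/3] -> miss, prune

order=[0, 14, 16, 2, 12, 8, 15]  |boxes|=7  |leaves|=1  hit=miss

== RESULT ==
7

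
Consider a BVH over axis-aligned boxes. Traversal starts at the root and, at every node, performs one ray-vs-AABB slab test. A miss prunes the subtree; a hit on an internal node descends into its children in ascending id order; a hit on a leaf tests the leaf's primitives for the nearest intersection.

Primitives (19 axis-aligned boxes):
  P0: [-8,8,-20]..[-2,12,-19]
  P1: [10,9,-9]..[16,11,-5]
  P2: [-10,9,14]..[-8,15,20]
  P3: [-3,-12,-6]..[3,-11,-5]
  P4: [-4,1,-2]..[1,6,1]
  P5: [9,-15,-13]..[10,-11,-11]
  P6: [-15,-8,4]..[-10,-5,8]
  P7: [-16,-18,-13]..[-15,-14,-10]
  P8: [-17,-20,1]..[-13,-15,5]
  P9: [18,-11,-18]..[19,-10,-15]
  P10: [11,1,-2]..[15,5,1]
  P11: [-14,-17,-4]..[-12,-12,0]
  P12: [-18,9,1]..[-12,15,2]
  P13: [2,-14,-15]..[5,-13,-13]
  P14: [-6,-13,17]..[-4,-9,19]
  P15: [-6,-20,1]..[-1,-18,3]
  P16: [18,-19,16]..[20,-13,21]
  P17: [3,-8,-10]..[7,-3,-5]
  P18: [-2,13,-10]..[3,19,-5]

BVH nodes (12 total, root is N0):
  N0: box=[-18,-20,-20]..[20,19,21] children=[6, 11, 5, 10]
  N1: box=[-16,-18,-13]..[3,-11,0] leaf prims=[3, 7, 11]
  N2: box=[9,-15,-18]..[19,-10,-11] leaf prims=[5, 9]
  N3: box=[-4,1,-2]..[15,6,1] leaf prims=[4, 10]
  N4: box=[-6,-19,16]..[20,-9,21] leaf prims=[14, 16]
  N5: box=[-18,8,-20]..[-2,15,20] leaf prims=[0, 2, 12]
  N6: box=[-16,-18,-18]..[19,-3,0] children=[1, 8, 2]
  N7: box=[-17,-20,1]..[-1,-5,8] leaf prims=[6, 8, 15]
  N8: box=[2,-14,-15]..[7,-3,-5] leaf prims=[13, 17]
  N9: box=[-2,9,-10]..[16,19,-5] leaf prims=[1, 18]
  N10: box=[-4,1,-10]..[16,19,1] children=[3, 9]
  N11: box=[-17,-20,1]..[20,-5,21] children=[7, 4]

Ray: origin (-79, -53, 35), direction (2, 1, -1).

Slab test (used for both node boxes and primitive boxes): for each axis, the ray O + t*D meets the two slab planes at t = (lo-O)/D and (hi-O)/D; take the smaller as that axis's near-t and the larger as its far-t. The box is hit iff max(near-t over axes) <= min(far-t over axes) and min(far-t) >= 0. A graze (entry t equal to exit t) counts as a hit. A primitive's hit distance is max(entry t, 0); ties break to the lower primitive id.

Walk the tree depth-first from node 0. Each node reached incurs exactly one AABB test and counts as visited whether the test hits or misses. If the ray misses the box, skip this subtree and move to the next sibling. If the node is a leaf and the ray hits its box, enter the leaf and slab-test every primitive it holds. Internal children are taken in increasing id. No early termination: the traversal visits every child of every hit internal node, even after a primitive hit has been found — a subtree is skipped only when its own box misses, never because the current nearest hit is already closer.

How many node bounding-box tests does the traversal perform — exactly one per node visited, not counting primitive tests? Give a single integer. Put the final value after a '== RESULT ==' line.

Trace the traversal:
N0 x:[61/2,99/2] y:[33,72] z:[14,55] -> hit [33,99/2], descend [5, 6, 10, 11]
  N5 x:[61/2,77/2] y:[61,68] z:[15,55] -> miss, prune
  N6 x:[63/2,49] y:[35,50] z:[35,53] -> hit [35,49], descend [1, 2, 8]
    N1 x:[63/2,41] y:[35,42] z:[35,48] -> hit [35,41] leaf, test {P3@t=41, P7(miss), P11(miss)}
    N2 x:[44,49] y:[38,43] z:[46,53] -> miss, prune
    N8 x:[81/2,43] y:[39,50] z:[40,50] -> hit [81/2,43] leaf, test {P13(miss), P17(miss)}
  N10 x:[75/2,95/2] y:[54,72] z:[34,45] -> miss, prune
  N11 x:[31,99/2] y:[33,48] z:[14,34] -> hit [33,34], descend [4, 7]
    N4 x:[73/2,99/2] y:[34,44] z:[14,19] -> miss, prune
    N7 x:[31,39] y:[33,48] z:[27,34] -> hit [33,34] leaf, test {P6(miss), P8@t=33, P15(miss)}

Summary -> nodes [0, 5, 6, 1, 2, 8, 10, 11, 4, 7]; box-tests=10; leaf-entries=3; first=P8

== RESULT ==
10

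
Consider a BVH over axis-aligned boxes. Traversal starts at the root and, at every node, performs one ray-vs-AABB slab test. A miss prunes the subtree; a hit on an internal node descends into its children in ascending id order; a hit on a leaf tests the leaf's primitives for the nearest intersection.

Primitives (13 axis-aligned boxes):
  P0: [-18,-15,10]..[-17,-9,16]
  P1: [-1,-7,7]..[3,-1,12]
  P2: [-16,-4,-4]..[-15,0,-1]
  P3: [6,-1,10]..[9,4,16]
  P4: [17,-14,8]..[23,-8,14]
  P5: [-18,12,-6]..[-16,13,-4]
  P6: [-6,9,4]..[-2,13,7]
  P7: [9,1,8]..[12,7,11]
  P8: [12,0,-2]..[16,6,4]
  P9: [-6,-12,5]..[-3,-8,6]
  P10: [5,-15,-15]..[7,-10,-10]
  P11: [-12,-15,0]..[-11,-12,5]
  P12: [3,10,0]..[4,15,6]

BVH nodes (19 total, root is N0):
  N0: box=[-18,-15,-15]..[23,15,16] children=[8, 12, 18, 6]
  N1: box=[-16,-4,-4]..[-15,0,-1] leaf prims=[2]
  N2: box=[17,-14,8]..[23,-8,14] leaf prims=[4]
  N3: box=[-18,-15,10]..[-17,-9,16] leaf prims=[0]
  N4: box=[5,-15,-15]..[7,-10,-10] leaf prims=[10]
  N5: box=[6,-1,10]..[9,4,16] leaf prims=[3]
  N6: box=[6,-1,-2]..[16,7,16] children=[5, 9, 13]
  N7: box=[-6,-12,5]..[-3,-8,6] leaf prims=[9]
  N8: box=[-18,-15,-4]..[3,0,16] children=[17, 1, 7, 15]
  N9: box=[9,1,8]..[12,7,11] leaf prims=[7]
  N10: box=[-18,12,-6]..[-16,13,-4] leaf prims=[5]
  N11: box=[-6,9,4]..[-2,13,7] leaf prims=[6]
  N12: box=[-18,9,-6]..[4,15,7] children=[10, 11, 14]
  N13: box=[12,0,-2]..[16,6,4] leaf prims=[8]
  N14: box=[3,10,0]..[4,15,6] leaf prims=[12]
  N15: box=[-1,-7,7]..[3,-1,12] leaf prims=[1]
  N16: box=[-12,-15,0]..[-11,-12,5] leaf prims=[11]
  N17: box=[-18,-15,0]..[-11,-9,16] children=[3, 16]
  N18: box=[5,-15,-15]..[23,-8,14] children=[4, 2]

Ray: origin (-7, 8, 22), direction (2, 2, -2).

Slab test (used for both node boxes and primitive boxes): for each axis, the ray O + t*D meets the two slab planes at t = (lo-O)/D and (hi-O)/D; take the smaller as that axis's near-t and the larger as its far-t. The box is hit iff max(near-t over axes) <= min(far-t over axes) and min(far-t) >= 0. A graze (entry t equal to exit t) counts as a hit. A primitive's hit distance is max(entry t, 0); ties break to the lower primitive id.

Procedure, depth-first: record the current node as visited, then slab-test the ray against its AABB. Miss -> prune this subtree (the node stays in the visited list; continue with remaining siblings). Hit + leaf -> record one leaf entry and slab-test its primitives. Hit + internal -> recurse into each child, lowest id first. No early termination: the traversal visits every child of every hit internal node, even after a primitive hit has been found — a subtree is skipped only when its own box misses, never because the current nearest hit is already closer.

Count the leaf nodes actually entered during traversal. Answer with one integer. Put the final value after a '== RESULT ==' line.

Traverse from the root:
N0 x:[-11/2,15] y:[-23/2,7/2] z:[3,37/2] -> hit [3,7/2], descend [6, 8, 12, 18]
  N6 x:[13/2,23/2] y:[-9/2,-1/2] z:[3,12] -> miss, prune
  N8 x:[-11/2,5] y:[-23/2,-4] z:[3,13] -> miss, prune
  N12 x:[-11/2,11/2] y:[1/2,7/2] z:[15/2,14] -> miss, prune
  N18 x:[6,15] y:[-23/2,-8] z:[4,37/2] -> miss, prune

Visited [0, 6, 8, 12, 18]. Tests: 5 box, 0 leaf. Nearest: miss.

== RESULT ==
0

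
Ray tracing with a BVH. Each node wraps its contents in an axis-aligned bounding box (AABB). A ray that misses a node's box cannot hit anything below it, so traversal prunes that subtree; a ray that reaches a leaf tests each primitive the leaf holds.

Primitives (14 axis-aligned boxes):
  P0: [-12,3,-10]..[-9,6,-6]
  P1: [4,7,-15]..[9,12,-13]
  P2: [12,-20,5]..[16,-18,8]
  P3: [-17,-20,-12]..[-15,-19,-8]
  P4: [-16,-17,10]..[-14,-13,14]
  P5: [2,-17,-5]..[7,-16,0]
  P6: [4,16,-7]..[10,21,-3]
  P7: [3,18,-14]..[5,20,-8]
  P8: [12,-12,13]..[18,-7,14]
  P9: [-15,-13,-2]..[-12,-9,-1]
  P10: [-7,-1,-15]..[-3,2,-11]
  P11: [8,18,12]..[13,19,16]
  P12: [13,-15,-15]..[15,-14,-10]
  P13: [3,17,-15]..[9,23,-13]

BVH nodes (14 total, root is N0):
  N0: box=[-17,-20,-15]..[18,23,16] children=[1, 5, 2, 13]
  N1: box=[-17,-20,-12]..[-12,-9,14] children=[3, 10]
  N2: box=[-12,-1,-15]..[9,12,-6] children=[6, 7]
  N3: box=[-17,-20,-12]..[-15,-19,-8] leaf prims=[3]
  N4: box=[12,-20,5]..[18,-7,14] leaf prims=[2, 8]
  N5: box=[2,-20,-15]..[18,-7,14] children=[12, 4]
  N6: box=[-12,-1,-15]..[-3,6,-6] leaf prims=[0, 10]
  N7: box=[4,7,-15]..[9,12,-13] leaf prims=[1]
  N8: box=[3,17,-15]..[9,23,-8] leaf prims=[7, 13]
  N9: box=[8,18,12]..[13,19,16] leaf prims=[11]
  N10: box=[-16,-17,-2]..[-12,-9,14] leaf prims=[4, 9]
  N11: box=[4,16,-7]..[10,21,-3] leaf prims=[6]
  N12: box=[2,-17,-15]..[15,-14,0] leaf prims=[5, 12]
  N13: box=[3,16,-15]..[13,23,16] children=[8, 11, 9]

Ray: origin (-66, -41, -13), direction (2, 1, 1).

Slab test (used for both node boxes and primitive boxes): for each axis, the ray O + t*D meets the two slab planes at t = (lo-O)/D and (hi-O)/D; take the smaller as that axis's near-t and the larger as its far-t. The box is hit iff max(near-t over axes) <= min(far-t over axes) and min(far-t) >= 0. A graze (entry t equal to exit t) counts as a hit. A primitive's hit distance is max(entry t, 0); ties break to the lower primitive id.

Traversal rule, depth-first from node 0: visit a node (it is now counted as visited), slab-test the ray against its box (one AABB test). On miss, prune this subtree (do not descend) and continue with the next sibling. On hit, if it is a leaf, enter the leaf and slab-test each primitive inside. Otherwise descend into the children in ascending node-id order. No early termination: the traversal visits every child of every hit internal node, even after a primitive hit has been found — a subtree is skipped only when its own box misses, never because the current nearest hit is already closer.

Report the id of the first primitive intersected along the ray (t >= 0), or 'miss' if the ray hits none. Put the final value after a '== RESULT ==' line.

Walk:
N0 x:[49/2,42] y:[21,64] z:[-2,29] -> hit [49/2,29], descend [1, 2, 5, 13]
  N1 x:[49/2,27] y:[21,32] z:[1,27] -> hit [49/2,27], descend [3, 10]
    N3 x:[49/2,51/2] y:[21,22] z:[1,5] -> miss, prune
    N10 x:[25,27] y:[24,32] z:[11,27] -> hit [25,27] leaf, test {P4@t=25, P9(miss)}
  N2 x:[27,75/2] y:[40,53] z:[-2,7] -> miss, prune
  N5 x:[34,42] y:[21,34] z:[-2,27] -> miss, prune
  N13 x:[69/2,79/2] y:[57,64] z:[-2,29] -> miss, prune

Summary -> nodes [0, 1, 3, 10, 2, 5, 13]; box-tests=7; leaf-entries=1; first=P4

== RESULT ==
4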